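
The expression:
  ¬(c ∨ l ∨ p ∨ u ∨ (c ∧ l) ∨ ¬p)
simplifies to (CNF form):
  False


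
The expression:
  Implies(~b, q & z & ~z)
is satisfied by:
  {b: True}


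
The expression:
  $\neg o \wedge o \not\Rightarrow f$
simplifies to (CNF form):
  $\text{False}$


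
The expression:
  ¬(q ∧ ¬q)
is always true.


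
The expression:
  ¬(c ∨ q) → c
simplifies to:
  c ∨ q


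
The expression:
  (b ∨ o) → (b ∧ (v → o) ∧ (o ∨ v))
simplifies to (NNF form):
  (b ∧ o) ∨ (¬b ∧ ¬o)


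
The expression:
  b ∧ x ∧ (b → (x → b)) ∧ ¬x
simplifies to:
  False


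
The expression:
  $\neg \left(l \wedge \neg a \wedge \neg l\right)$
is always true.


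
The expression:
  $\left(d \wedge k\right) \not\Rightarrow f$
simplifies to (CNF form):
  $d \wedge k \wedge \neg f$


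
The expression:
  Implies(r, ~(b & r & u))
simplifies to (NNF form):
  ~b | ~r | ~u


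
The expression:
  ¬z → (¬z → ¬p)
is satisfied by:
  {z: True, p: False}
  {p: False, z: False}
  {p: True, z: True}


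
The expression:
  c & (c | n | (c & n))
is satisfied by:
  {c: True}


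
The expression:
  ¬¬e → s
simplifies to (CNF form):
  s ∨ ¬e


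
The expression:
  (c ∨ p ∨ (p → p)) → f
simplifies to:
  f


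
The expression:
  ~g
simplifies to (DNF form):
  ~g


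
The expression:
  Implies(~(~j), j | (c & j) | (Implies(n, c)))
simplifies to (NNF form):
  True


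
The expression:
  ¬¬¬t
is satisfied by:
  {t: False}


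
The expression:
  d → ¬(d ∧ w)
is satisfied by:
  {w: False, d: False}
  {d: True, w: False}
  {w: True, d: False}


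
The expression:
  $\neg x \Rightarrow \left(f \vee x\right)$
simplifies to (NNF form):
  $f \vee x$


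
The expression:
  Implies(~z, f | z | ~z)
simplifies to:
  True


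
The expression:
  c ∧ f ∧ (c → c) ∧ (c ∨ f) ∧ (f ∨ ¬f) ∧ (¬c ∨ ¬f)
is never true.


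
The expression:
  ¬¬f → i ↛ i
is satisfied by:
  {f: False}


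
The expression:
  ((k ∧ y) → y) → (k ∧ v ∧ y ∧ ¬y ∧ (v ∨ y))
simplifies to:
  False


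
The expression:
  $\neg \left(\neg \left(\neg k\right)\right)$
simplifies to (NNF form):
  $\neg k$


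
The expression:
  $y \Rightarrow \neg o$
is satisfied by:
  {o: False, y: False}
  {y: True, o: False}
  {o: True, y: False}


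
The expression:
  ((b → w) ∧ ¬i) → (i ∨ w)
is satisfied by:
  {i: True, b: True, w: True}
  {i: True, b: True, w: False}
  {i: True, w: True, b: False}
  {i: True, w: False, b: False}
  {b: True, w: True, i: False}
  {b: True, w: False, i: False}
  {w: True, b: False, i: False}


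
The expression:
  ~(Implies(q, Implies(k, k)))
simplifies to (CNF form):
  False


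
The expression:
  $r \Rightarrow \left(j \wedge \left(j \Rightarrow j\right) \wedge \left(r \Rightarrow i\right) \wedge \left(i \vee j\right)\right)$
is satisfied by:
  {i: True, j: True, r: False}
  {i: True, j: False, r: False}
  {j: True, i: False, r: False}
  {i: False, j: False, r: False}
  {i: True, r: True, j: True}


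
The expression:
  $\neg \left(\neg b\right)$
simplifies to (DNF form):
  $b$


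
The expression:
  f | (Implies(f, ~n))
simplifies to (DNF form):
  True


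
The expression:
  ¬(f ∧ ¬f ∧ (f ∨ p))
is always true.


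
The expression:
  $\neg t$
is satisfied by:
  {t: False}


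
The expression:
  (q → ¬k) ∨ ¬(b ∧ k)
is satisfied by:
  {k: False, q: False, b: False}
  {b: True, k: False, q: False}
  {q: True, k: False, b: False}
  {b: True, q: True, k: False}
  {k: True, b: False, q: False}
  {b: True, k: True, q: False}
  {q: True, k: True, b: False}


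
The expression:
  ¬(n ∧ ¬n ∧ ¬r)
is always true.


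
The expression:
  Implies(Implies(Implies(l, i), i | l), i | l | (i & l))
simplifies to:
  True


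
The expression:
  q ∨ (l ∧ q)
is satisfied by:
  {q: True}


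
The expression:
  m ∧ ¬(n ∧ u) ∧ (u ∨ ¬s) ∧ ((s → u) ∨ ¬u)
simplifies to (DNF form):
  (m ∧ u ∧ ¬n) ∨ (m ∧ u ∧ ¬u) ∨ (m ∧ ¬n ∧ ¬s) ∨ (m ∧ ¬s ∧ ¬u)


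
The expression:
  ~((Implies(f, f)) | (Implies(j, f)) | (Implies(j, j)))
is never true.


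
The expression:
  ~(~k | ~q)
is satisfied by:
  {q: True, k: True}


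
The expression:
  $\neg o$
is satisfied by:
  {o: False}


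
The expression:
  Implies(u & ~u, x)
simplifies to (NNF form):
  True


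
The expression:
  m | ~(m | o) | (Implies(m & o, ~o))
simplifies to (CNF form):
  True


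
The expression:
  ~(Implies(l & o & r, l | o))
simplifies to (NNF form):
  False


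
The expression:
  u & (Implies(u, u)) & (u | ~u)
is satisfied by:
  {u: True}


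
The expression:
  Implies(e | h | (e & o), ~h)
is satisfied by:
  {h: False}


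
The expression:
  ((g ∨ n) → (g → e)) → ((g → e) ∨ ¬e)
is always true.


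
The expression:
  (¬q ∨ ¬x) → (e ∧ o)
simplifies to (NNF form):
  (e ∨ q) ∧ (e ∨ x) ∧ (o ∨ q) ∧ (o ∨ x)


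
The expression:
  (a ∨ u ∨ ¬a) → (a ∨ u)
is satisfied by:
  {a: True, u: True}
  {a: True, u: False}
  {u: True, a: False}


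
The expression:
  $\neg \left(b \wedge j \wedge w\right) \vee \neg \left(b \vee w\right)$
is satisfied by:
  {w: False, b: False, j: False}
  {j: True, w: False, b: False}
  {b: True, w: False, j: False}
  {j: True, b: True, w: False}
  {w: True, j: False, b: False}
  {j: True, w: True, b: False}
  {b: True, w: True, j: False}


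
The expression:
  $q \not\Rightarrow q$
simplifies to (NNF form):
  $\text{False}$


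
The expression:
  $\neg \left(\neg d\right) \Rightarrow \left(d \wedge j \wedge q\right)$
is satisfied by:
  {j: True, q: True, d: False}
  {j: True, q: False, d: False}
  {q: True, j: False, d: False}
  {j: False, q: False, d: False}
  {d: True, j: True, q: True}


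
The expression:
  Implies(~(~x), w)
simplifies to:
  w | ~x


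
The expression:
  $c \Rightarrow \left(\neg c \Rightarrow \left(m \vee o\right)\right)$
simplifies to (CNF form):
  $\text{True}$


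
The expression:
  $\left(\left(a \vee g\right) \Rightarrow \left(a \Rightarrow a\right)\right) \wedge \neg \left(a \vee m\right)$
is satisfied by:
  {a: False, m: False}


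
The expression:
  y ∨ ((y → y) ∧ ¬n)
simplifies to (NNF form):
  y ∨ ¬n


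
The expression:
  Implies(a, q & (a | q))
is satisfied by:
  {q: True, a: False}
  {a: False, q: False}
  {a: True, q: True}


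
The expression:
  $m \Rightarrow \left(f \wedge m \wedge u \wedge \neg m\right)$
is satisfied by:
  {m: False}


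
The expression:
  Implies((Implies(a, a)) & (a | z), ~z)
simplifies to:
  ~z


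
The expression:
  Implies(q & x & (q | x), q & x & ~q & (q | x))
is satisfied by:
  {q: False, x: False}
  {x: True, q: False}
  {q: True, x: False}


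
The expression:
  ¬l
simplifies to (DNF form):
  ¬l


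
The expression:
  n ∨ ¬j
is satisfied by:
  {n: True, j: False}
  {j: False, n: False}
  {j: True, n: True}


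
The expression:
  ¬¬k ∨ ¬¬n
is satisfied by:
  {n: True, k: True}
  {n: True, k: False}
  {k: True, n: False}


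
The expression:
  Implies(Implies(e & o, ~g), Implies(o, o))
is always true.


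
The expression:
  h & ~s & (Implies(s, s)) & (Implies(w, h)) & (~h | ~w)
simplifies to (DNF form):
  h & ~s & ~w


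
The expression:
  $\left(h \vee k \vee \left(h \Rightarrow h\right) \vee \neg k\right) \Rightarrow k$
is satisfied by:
  {k: True}


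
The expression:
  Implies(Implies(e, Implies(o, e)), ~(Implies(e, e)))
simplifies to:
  False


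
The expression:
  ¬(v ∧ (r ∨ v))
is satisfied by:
  {v: False}


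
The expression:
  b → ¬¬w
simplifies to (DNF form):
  w ∨ ¬b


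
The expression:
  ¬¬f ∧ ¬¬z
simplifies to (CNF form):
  f ∧ z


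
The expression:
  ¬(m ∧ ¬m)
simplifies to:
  True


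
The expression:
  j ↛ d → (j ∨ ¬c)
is always true.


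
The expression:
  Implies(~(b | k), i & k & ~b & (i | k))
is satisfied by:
  {b: True, k: True}
  {b: True, k: False}
  {k: True, b: False}


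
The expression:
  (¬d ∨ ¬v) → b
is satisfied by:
  {b: True, v: True, d: True}
  {b: True, v: True, d: False}
  {b: True, d: True, v: False}
  {b: True, d: False, v: False}
  {v: True, d: True, b: False}


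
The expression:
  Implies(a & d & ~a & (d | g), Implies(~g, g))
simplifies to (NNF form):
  True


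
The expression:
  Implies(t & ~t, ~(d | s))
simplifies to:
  True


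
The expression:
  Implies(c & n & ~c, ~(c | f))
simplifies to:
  True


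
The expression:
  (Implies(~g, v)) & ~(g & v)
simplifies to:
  (g & ~v) | (v & ~g)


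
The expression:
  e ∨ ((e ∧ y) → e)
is always true.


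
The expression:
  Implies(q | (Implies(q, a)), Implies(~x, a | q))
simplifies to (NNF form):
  a | q | x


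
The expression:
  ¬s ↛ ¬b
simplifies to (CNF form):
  b ∧ ¬s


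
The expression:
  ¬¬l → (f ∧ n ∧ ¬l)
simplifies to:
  ¬l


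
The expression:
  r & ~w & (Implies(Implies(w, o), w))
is never true.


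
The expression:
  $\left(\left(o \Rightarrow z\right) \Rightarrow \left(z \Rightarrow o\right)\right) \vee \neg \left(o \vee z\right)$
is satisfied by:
  {o: True, z: False}
  {z: False, o: False}
  {z: True, o: True}


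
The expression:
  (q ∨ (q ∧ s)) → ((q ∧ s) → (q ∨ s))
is always true.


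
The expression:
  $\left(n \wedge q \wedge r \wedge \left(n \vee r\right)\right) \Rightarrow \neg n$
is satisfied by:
  {q: False, n: False, r: False}
  {r: True, q: False, n: False}
  {n: True, q: False, r: False}
  {r: True, n: True, q: False}
  {q: True, r: False, n: False}
  {r: True, q: True, n: False}
  {n: True, q: True, r: False}


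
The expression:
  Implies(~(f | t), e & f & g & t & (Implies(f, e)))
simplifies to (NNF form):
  f | t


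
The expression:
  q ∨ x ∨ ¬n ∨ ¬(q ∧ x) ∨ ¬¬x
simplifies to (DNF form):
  True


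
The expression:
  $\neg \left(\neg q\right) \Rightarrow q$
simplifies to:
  $\text{True}$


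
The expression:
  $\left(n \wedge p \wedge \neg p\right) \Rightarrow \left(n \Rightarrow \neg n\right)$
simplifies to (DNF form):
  $\text{True}$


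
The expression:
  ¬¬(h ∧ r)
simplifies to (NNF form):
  h ∧ r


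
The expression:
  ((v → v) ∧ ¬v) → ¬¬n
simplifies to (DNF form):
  n ∨ v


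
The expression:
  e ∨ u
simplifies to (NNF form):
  e ∨ u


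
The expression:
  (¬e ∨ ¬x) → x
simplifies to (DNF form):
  x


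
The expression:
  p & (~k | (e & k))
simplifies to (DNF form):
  (e & p) | (p & ~k)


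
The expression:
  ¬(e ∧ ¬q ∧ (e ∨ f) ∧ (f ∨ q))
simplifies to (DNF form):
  q ∨ ¬e ∨ ¬f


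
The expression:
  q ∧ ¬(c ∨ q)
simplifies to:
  False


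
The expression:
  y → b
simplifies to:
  b ∨ ¬y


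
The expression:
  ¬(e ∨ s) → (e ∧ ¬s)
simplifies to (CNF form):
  e ∨ s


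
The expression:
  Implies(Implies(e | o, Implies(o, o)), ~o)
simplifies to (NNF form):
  ~o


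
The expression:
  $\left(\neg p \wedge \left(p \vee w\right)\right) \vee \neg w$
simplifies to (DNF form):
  $\neg p \vee \neg w$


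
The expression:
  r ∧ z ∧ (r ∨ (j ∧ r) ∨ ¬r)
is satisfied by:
  {r: True, z: True}


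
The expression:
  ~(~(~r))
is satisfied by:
  {r: False}


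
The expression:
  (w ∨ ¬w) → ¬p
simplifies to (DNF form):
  ¬p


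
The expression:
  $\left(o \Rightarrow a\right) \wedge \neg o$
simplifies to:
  $\neg o$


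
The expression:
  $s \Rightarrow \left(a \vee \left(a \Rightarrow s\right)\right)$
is always true.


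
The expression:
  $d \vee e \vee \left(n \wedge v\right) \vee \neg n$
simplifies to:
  $d \vee e \vee v \vee \neg n$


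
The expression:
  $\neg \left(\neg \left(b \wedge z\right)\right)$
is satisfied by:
  {z: True, b: True}


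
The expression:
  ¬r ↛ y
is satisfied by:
  {y: True, r: False}
  {r: False, y: False}
  {r: True, y: True}


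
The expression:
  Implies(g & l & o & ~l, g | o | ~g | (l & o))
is always true.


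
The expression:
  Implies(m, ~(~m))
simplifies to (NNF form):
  True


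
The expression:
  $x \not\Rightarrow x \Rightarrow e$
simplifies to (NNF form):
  $\text{True}$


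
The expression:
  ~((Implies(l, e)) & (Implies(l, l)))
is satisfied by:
  {l: True, e: False}


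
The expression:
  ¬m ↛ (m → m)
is never true.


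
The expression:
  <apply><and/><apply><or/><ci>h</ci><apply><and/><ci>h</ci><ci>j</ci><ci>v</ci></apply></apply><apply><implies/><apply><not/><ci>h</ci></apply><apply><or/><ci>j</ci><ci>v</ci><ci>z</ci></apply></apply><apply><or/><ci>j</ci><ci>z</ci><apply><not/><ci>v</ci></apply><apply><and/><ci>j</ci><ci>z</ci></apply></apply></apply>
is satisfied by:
  {h: True, z: True, j: True, v: False}
  {h: True, z: True, j: False, v: False}
  {h: True, j: True, v: False, z: False}
  {h: True, j: False, v: False, z: False}
  {h: True, z: True, v: True, j: True}
  {h: True, z: True, v: True, j: False}
  {h: True, v: True, j: True, z: False}


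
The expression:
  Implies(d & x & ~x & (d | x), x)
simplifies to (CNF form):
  True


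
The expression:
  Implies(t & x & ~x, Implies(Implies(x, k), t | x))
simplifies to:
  True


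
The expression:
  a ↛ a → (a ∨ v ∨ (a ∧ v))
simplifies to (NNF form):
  True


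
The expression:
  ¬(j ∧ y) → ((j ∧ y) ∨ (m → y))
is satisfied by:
  {y: True, m: False}
  {m: False, y: False}
  {m: True, y: True}


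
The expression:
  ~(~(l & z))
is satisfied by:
  {z: True, l: True}


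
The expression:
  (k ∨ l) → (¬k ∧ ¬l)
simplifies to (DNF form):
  ¬k ∧ ¬l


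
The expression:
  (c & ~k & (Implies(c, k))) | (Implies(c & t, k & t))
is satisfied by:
  {k: True, c: False, t: False}
  {c: False, t: False, k: False}
  {k: True, t: True, c: False}
  {t: True, c: False, k: False}
  {k: True, c: True, t: False}
  {c: True, k: False, t: False}
  {k: True, t: True, c: True}


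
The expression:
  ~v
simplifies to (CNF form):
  ~v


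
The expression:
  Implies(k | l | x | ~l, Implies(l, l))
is always true.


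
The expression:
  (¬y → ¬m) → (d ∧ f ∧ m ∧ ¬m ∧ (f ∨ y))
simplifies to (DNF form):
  m ∧ ¬y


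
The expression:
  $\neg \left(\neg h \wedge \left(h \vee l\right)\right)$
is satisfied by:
  {h: True, l: False}
  {l: False, h: False}
  {l: True, h: True}


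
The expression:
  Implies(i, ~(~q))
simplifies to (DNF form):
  q | ~i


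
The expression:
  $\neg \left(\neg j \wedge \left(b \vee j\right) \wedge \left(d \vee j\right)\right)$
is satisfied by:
  {j: True, d: False, b: False}
  {j: False, d: False, b: False}
  {b: True, j: True, d: False}
  {b: True, j: False, d: False}
  {d: True, j: True, b: False}
  {d: True, j: False, b: False}
  {d: True, b: True, j: True}


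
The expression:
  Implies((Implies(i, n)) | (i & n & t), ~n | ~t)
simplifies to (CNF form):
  ~n | ~t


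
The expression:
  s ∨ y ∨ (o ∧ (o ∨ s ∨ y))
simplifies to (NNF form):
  o ∨ s ∨ y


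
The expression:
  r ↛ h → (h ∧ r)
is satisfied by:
  {h: True, r: False}
  {r: False, h: False}
  {r: True, h: True}


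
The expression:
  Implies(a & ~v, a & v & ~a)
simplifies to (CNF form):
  v | ~a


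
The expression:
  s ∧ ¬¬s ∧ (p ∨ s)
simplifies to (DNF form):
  s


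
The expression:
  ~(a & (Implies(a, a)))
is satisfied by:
  {a: False}


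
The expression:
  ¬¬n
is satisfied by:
  {n: True}


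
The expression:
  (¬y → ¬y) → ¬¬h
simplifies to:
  h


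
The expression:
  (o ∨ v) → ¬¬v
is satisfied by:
  {v: True, o: False}
  {o: False, v: False}
  {o: True, v: True}


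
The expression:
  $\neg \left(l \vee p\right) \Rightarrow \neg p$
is always true.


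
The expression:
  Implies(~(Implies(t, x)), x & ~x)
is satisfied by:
  {x: True, t: False}
  {t: False, x: False}
  {t: True, x: True}


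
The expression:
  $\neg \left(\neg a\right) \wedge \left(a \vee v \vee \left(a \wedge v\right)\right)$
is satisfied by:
  {a: True}


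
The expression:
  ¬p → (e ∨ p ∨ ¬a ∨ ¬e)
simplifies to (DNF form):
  True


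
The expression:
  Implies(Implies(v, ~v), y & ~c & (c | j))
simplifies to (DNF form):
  v | (j & y & ~c)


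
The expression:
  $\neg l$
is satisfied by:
  {l: False}


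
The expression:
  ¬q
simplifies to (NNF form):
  ¬q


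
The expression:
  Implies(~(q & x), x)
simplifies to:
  x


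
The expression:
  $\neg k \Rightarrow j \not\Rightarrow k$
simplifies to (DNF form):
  $j \vee k$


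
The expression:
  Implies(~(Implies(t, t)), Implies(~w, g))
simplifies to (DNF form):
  True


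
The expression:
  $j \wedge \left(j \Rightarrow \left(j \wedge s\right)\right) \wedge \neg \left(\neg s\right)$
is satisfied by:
  {j: True, s: True}


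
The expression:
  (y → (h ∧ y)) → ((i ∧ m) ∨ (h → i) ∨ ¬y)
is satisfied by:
  {i: True, h: False, y: False}
  {h: False, y: False, i: False}
  {i: True, y: True, h: False}
  {y: True, h: False, i: False}
  {i: True, h: True, y: False}
  {h: True, i: False, y: False}
  {i: True, y: True, h: True}


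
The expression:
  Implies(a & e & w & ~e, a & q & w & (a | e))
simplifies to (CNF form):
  True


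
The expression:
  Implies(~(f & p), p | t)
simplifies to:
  p | t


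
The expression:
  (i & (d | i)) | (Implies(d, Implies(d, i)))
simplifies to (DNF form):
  i | ~d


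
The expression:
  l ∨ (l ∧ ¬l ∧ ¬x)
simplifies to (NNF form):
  l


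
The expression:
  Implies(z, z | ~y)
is always true.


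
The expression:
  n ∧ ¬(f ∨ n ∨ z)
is never true.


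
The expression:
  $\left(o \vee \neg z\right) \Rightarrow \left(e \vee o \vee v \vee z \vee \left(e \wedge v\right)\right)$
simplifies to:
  $e \vee o \vee v \vee z$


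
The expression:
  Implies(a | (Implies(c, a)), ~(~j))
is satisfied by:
  {c: True, j: True, a: False}
  {j: True, a: False, c: False}
  {c: True, j: True, a: True}
  {j: True, a: True, c: False}
  {c: True, a: False, j: False}


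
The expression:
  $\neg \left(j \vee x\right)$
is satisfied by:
  {x: False, j: False}


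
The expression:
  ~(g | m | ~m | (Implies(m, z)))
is never true.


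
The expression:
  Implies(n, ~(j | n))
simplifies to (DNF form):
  ~n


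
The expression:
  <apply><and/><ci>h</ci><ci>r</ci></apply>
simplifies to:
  <apply><and/><ci>h</ci><ci>r</ci></apply>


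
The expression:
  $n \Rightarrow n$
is always true.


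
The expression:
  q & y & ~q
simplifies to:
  False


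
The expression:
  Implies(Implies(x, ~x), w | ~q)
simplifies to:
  w | x | ~q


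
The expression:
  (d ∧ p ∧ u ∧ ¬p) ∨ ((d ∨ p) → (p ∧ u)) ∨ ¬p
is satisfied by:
  {u: True, p: False}
  {p: False, u: False}
  {p: True, u: True}


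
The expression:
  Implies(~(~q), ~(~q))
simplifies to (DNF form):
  True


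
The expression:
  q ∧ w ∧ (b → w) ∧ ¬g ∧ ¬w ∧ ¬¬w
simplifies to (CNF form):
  False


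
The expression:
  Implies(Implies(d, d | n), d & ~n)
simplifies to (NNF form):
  d & ~n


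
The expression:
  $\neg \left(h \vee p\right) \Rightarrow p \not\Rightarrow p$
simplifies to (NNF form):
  $h \vee p$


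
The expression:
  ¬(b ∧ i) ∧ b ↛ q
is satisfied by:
  {b: True, q: False, i: False}


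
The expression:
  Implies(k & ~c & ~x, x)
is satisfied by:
  {x: True, c: True, k: False}
  {x: True, k: False, c: False}
  {c: True, k: False, x: False}
  {c: False, k: False, x: False}
  {x: True, c: True, k: True}
  {x: True, k: True, c: False}
  {c: True, k: True, x: False}


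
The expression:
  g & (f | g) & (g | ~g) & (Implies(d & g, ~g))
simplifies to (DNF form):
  g & ~d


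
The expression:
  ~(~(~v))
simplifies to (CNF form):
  ~v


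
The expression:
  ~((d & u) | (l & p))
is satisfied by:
  {p: False, l: False, u: False, d: False}
  {d: True, p: False, l: False, u: False}
  {u: True, p: False, l: False, d: False}
  {l: True, d: False, p: False, u: False}
  {d: True, l: True, p: False, u: False}
  {u: True, l: True, d: False, p: False}
  {p: True, u: False, l: False, d: False}
  {d: True, p: True, u: False, l: False}
  {u: True, p: True, d: False, l: False}


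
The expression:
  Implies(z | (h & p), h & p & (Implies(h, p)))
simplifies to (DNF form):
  ~z | (h & p)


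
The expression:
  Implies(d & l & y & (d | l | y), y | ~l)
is always true.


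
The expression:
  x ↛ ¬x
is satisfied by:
  {x: True}


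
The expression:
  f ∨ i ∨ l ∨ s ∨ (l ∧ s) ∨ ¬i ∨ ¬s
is always true.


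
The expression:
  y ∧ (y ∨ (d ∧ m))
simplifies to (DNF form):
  y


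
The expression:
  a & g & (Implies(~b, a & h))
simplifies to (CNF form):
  a & g & (b | h)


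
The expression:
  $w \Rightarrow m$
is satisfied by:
  {m: True, w: False}
  {w: False, m: False}
  {w: True, m: True}


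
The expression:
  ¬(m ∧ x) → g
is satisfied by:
  {m: True, g: True, x: True}
  {m: True, g: True, x: False}
  {g: True, x: True, m: False}
  {g: True, x: False, m: False}
  {m: True, x: True, g: False}


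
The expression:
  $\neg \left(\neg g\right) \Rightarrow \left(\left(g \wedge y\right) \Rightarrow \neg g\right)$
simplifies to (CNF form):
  $\neg g \vee \neg y$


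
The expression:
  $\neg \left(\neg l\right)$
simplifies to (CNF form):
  $l$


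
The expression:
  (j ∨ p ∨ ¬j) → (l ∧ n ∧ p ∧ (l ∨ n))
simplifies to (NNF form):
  l ∧ n ∧ p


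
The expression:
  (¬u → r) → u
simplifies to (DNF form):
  u ∨ ¬r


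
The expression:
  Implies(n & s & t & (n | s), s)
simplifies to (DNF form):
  True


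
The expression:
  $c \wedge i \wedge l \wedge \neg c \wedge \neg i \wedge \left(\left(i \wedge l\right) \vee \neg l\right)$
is never true.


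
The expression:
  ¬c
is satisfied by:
  {c: False}


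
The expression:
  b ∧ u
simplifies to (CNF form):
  b ∧ u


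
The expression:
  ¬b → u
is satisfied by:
  {b: True, u: True}
  {b: True, u: False}
  {u: True, b: False}


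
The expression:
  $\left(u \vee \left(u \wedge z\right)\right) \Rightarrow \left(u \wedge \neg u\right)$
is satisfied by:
  {u: False}


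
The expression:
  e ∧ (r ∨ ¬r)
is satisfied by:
  {e: True}


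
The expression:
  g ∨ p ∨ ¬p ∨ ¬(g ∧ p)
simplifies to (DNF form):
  True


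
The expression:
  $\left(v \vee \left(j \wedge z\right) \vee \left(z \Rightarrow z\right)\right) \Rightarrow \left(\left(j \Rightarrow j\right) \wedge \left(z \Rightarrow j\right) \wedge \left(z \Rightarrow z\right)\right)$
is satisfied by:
  {j: True, z: False}
  {z: False, j: False}
  {z: True, j: True}


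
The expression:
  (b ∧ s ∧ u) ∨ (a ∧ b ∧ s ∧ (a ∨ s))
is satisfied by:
  {a: True, u: True, b: True, s: True}
  {a: True, b: True, s: True, u: False}
  {u: True, b: True, s: True, a: False}


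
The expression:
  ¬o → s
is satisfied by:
  {o: True, s: True}
  {o: True, s: False}
  {s: True, o: False}


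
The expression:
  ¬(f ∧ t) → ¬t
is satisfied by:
  {f: True, t: False}
  {t: False, f: False}
  {t: True, f: True}


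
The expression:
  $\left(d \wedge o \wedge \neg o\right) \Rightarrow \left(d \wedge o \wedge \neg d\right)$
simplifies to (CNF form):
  $\text{True}$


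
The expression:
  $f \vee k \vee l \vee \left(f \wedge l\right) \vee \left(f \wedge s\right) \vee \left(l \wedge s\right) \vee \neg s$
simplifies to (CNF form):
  $f \vee k \vee l \vee \neg s$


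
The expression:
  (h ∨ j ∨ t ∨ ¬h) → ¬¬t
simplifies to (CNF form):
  t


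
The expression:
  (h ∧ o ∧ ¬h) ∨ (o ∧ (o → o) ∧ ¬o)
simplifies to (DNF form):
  False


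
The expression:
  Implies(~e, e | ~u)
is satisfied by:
  {e: True, u: False}
  {u: False, e: False}
  {u: True, e: True}


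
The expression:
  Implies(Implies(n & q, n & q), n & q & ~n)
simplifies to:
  False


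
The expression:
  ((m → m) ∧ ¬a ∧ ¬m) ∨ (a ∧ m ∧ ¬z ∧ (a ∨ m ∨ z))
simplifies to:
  (a ∨ ¬m) ∧ (m ∨ ¬a) ∧ (¬m ∨ ¬z)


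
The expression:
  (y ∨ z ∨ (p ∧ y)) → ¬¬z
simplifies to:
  z ∨ ¬y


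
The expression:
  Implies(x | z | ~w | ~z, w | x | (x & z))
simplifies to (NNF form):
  w | x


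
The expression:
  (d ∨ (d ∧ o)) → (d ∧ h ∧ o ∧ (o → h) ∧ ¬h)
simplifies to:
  ¬d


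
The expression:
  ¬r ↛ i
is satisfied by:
  {i: False, r: False}


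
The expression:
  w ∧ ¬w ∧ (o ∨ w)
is never true.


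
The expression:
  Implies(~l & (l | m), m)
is always true.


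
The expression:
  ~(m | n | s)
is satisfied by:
  {n: False, s: False, m: False}


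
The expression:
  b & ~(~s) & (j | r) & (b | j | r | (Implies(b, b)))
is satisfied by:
  {r: True, j: True, b: True, s: True}
  {r: True, b: True, s: True, j: False}
  {j: True, b: True, s: True, r: False}


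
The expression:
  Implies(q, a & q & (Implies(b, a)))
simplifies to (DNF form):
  a | ~q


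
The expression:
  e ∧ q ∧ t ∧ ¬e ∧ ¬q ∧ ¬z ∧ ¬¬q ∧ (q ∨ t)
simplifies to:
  False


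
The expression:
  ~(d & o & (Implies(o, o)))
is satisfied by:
  {o: False, d: False}
  {d: True, o: False}
  {o: True, d: False}


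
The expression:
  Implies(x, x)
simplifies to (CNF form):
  True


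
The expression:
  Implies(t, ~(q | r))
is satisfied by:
  {r: False, t: False, q: False}
  {q: True, r: False, t: False}
  {r: True, q: False, t: False}
  {q: True, r: True, t: False}
  {t: True, q: False, r: False}


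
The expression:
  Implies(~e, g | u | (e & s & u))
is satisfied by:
  {u: True, g: True, e: True}
  {u: True, g: True, e: False}
  {u: True, e: True, g: False}
  {u: True, e: False, g: False}
  {g: True, e: True, u: False}
  {g: True, e: False, u: False}
  {e: True, g: False, u: False}


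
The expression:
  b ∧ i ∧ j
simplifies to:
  b ∧ i ∧ j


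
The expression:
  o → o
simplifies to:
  True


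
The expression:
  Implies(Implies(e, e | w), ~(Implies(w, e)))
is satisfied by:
  {w: True, e: False}


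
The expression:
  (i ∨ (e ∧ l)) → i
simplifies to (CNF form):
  i ∨ ¬e ∨ ¬l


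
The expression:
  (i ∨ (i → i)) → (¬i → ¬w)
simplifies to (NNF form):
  i ∨ ¬w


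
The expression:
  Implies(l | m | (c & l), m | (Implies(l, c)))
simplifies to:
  c | m | ~l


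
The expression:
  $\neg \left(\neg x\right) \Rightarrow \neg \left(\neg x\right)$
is always true.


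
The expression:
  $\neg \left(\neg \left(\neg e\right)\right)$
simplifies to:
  $\neg e$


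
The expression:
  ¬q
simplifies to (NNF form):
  ¬q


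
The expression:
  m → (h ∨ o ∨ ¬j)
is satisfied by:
  {o: True, h: True, m: False, j: False}
  {o: True, m: False, h: False, j: False}
  {h: True, o: False, m: False, j: False}
  {o: False, m: False, h: False, j: False}
  {j: True, o: True, h: True, m: False}
  {j: True, o: True, m: False, h: False}
  {j: True, h: True, o: False, m: False}
  {j: True, o: False, m: False, h: False}
  {o: True, m: True, h: True, j: False}
  {o: True, m: True, j: False, h: False}
  {m: True, h: True, j: False, o: False}
  {m: True, j: False, h: False, o: False}
  {o: True, m: True, j: True, h: True}
  {o: True, m: True, j: True, h: False}
  {m: True, j: True, h: True, o: False}


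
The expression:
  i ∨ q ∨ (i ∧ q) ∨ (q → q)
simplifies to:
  True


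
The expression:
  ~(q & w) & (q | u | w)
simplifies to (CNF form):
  (q | ~q) & (q | u | w) & (~q | ~w) & (q | u | ~q) & (q | w | ~q) & (u | w | ~w) & (u | ~q | ~w) & (w | ~q | ~w)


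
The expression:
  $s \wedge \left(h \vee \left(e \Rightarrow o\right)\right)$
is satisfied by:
  {h: True, o: True, s: True, e: False}
  {h: True, s: True, e: False, o: False}
  {o: True, s: True, e: False, h: False}
  {s: True, o: False, e: False, h: False}
  {h: True, e: True, s: True, o: True}
  {h: True, e: True, s: True, o: False}
  {e: True, s: True, o: True, h: False}


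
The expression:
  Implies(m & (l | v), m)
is always true.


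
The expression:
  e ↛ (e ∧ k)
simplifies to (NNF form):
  e ∧ ¬k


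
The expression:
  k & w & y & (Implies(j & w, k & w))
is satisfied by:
  {w: True, y: True, k: True}


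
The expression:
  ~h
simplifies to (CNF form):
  ~h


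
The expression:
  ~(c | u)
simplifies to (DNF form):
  ~c & ~u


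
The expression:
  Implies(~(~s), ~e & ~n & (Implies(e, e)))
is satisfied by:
  {n: False, s: False, e: False}
  {e: True, n: False, s: False}
  {n: True, e: False, s: False}
  {e: True, n: True, s: False}
  {s: True, e: False, n: False}


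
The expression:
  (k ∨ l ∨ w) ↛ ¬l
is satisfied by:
  {l: True}


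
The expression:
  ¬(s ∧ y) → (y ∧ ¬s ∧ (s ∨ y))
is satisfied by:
  {y: True}


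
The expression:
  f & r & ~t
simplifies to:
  f & r & ~t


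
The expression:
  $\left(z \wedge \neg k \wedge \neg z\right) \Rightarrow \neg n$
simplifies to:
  $\text{True}$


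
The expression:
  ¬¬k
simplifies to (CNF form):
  k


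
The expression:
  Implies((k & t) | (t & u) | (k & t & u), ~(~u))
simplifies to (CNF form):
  u | ~k | ~t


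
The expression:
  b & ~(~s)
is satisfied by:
  {b: True, s: True}


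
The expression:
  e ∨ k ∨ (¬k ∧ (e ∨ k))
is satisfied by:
  {k: True, e: True}
  {k: True, e: False}
  {e: True, k: False}


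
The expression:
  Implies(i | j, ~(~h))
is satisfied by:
  {h: True, j: False, i: False}
  {i: True, h: True, j: False}
  {h: True, j: True, i: False}
  {i: True, h: True, j: True}
  {i: False, j: False, h: False}


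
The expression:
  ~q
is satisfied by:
  {q: False}


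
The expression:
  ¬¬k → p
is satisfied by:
  {p: True, k: False}
  {k: False, p: False}
  {k: True, p: True}


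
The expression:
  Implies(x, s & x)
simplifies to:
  s | ~x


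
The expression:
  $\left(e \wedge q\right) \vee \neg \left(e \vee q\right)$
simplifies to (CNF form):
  $\left(e \vee \neg e\right) \wedge \left(e \vee \neg q\right) \wedge \left(q \vee \neg e\right) \wedge \left(q \vee \neg q\right)$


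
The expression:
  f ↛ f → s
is always true.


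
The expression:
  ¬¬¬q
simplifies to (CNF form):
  ¬q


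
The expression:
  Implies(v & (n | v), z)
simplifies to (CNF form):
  z | ~v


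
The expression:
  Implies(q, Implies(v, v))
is always true.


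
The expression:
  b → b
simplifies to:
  True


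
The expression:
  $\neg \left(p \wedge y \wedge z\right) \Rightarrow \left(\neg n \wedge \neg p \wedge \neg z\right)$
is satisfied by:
  {y: True, n: False, z: False, p: False}
  {y: False, n: False, z: False, p: False}
  {z: True, p: True, y: True, n: False}
  {z: True, p: True, n: True, y: True}


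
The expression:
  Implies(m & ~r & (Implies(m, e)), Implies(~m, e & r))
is always true.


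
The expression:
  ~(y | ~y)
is never true.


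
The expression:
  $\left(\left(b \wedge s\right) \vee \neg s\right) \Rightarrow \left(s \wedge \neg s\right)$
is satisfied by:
  {s: True, b: False}


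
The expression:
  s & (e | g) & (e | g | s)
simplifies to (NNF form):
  s & (e | g)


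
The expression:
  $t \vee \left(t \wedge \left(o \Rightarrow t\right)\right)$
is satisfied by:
  {t: True}


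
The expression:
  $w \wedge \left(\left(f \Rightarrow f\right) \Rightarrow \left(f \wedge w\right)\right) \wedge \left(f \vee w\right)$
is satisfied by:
  {w: True, f: True}


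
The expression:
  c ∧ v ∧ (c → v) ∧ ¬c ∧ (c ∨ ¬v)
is never true.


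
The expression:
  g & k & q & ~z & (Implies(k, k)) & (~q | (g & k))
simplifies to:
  g & k & q & ~z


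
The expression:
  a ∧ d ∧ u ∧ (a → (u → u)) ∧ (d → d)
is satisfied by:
  {a: True, u: True, d: True}


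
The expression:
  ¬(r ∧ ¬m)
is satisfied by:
  {m: True, r: False}
  {r: False, m: False}
  {r: True, m: True}


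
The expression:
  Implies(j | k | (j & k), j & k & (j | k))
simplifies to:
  (j & k) | (~j & ~k)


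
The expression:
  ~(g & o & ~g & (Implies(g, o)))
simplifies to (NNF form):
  True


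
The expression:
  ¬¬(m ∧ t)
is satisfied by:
  {t: True, m: True}


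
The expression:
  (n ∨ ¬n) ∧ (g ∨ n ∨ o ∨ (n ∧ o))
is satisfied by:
  {n: True, o: True, g: True}
  {n: True, o: True, g: False}
  {n: True, g: True, o: False}
  {n: True, g: False, o: False}
  {o: True, g: True, n: False}
  {o: True, g: False, n: False}
  {g: True, o: False, n: False}


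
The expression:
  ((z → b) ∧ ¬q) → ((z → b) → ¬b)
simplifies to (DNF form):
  q ∨ ¬b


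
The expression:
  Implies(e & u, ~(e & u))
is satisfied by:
  {u: False, e: False}
  {e: True, u: False}
  {u: True, e: False}


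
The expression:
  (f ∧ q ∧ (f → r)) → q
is always true.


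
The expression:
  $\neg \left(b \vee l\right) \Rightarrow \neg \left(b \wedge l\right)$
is always true.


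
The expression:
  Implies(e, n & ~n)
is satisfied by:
  {e: False}


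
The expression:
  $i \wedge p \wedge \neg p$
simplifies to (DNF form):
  $\text{False}$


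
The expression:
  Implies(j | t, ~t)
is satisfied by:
  {t: False}


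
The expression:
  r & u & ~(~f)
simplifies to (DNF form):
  f & r & u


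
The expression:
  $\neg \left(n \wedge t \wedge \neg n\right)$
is always true.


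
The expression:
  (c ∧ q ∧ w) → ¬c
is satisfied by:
  {w: False, c: False, q: False}
  {q: True, w: False, c: False}
  {c: True, w: False, q: False}
  {q: True, c: True, w: False}
  {w: True, q: False, c: False}
  {q: True, w: True, c: False}
  {c: True, w: True, q: False}


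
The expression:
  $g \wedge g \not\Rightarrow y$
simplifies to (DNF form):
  $g \wedge \neg y$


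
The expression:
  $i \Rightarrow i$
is always true.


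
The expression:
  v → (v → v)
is always true.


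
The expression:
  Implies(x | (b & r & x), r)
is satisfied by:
  {r: True, x: False}
  {x: False, r: False}
  {x: True, r: True}


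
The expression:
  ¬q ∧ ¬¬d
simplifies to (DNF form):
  d ∧ ¬q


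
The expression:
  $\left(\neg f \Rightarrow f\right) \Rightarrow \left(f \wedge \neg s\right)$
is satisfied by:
  {s: False, f: False}
  {f: True, s: False}
  {s: True, f: False}


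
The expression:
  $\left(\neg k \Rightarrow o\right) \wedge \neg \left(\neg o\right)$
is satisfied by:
  {o: True}


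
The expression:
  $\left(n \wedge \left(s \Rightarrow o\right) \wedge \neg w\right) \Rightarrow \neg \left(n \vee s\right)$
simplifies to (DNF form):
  $w \vee \left(s \wedge \neg o\right) \vee \neg n$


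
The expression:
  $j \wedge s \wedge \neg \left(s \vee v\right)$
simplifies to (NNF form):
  $\text{False}$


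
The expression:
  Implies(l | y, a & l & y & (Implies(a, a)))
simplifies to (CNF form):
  (a | ~y) & (l | ~y) & (y | ~l)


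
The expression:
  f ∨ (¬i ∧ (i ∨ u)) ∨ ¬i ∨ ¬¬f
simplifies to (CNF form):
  f ∨ ¬i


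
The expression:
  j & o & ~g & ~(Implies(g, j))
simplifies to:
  False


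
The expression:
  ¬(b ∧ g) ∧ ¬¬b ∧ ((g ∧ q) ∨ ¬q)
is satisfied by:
  {b: True, q: False, g: False}


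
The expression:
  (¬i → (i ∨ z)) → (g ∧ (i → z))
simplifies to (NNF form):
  (g ∧ z) ∨ (¬i ∧ ¬z)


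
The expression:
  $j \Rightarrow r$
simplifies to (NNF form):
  $r \vee \neg j$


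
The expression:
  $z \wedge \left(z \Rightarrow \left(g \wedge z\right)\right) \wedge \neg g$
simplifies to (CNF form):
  $\text{False}$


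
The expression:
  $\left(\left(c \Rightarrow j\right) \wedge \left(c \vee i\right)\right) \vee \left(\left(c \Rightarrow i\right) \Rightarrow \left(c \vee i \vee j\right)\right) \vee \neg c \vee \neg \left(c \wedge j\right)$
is always true.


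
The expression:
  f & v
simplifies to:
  f & v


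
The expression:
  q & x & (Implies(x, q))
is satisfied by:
  {x: True, q: True}


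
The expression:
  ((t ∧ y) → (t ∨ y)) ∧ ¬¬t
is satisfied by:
  {t: True}


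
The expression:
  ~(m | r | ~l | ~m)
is never true.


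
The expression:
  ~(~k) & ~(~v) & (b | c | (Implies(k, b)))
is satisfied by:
  {k: True, b: True, c: True, v: True}
  {k: True, b: True, v: True, c: False}
  {k: True, c: True, v: True, b: False}


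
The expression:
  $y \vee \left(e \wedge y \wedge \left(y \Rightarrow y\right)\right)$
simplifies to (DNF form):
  $y$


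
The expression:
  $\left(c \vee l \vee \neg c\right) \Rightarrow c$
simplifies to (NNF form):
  $c$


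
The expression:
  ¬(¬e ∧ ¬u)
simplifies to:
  e ∨ u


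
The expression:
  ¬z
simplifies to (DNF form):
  ¬z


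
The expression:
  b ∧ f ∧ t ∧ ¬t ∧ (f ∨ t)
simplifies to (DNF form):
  False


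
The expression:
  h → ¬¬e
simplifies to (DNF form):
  e ∨ ¬h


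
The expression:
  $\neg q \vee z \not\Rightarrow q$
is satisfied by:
  {q: False}


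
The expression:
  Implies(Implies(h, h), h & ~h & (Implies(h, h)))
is never true.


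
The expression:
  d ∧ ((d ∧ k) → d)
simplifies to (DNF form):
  d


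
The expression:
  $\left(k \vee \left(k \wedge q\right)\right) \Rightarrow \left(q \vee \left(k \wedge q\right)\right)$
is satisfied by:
  {q: True, k: False}
  {k: False, q: False}
  {k: True, q: True}


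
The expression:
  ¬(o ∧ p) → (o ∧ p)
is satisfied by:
  {p: True, o: True}


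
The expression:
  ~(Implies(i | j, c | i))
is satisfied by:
  {j: True, i: False, c: False}


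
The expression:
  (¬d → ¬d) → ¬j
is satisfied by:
  {j: False}


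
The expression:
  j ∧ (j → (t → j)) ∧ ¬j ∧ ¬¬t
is never true.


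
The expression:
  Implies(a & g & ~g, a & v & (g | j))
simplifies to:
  True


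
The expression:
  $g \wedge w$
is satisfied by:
  {w: True, g: True}


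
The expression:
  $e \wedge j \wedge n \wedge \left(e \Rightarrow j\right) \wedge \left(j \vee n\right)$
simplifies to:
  $e \wedge j \wedge n$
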